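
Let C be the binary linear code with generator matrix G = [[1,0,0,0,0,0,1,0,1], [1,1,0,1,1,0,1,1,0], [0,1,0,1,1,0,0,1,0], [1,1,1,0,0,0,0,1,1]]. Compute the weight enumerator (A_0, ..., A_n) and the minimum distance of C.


Weight distribution: A_0 = 1, A_1 = 1, A_2 = 1, A_3 = 1, A_4 = 5, A_5 = 5, A_6 = 1, A_7 = 1. Minimum distance d = 1.

Enumerate all 2^4 = 16 messages m ∈ F_2^4.
For each, compute codeword c = mG in F_2^9, then tally its weight.
  m = 0000 → c = 000000000, weight = 0.
  m = 1000 → c = 100000101, weight = 3.
  m = 0100 → c = 110110110, weight = 6.
  m = 1100 → c = 010110011, weight = 5.
  m = 0010 → c = 010110010, weight = 4.
  m = 1010 → c = 110110111, weight = 7.
  m = 0110 → c = 100000100, weight = 2.
  m = 1110 → c = 000000001, weight = 1.
  m = 0001 → c = 111000011, weight = 5.
  m = 1001 → c = 011000110, weight = 4.
  m = 0101 → c = 001110101, weight = 5.
  m = 1101 → c = 101110000, weight = 4.
  m = 0011 → c = 101110001, weight = 5.
  m = 1011 → c = 001110100, weight = 4.
  m = 0111 → c = 011000111, weight = 5.
  m = 1111 → c = 111000010, weight = 4.
Tally weights:
  weight 0: 1 codewords.
  weight 1: 1 codewords.
  weight 2: 1 codewords.
  weight 3: 1 codewords.
  weight 4: 5 codewords.
  weight 5: 5 codewords.
  weight 6: 1 codewords.
  weight 7: 1 codewords.
Minimum distance d = smallest w > 0 with A_w > 0 = 1.
Sanity: Σ A_w = 16 = 2^4 = 16 ✓.


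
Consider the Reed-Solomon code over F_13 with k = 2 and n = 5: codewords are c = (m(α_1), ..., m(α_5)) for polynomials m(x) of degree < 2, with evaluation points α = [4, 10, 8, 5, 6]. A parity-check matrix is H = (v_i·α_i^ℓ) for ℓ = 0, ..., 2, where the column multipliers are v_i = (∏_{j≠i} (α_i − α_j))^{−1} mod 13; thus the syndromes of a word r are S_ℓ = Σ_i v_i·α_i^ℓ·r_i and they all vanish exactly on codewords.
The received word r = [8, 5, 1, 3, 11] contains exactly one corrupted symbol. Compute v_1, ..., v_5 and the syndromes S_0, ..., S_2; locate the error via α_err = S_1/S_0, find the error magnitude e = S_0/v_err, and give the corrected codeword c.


S = (11, 6, 8), error at position 2, error magnitude e = 1, c = [8, 4, 1, 3, 11].

Step 1: column multipliers v_i = (∏_{j≠i}(α_i − α_j))^{−1} mod 13.
  i = 1 (α = 4): (4−10)(4−8)(4−5)(4−6) = (−6)·(−4)·(−1)·(−2) = 48 ≡ 9, so v_1 = 9^{−1} = 3 (mod 13).
  i = 2 (α = 10): (10−4)(10−8)(10−5)(10−6) = 6·2·5·4 = 240 ≡ 6, so v_2 = 6^{−1} = 11 (mod 13).
  i = 3 (α = 8): (8−4)(8−10)(8−5)(8−6) = 4·(−2)·3·2 = −48 ≡ 4, so v_3 = 4^{−1} = 10 (mod 13).
  i = 4 (α = 5): (5−4)(5−10)(5−8)(5−6) = 1·(−5)·(−3)·(−1) = −15 ≡ 11, so v_4 = 11^{−1} = 6 (mod 13).
  i = 5 (α = 6): (6−4)(6−10)(6−8)(6−5) = 2·(−4)·(−2)·1 = 16 ≡ 3, so v_5 = 3^{−1} = 9 (mod 13).
  v = [3, 11, 10, 6, 9].
Step 2: syndromes of r = [8, 5, 1, 3, 11] (all sums mod 13).
  S_0 = Σ v_i r_i = 3·8 + 11·5 + 10·1 + 6·3 + 9·11 = 206 ≡ 11.
  S_1 = Σ v_i α_i r_i = 3·4·8 + 11·10·5 + 10·8·1 + 6·5·3 + 9·6·11 = 1410 ≡ 6.
  α_i^2 mod 13 = [3, 9, 12, 12, 10].
  S_2 = Σ v_i α_i^2 r_i = 3·3·8 + 11·9·5 + 10·12·1 + 6·12·3 + 9·10·11 = 1893 ≡ 8.
  S = (11, 6, 8) ≠ 0, so r is not a codeword (an error is present).
Step 3: locate the error. For a single error e at position i, S_ℓ = v_i·e·α_i^ℓ, so α_err = S_1/S_0.
  S_0^{−1} = 11^{−1} = 6 (mod 13), so α_err = 6·6 = 36 ≡ 10 = α_2. Error position i = 2.
  Consistency check: S_2/S_1 = 8·11 = 88 ≡ 10 = α_err ✓ (single-error assumption holds).
Step 4: error magnitude e = S_0/v_2 = S_0·∏_{j≠2}(α_2 − α_j) = 11·6 = 66 ≡ 1 (mod 13).
Step 5: correct position 2: c_2 = r_2 − e = 5 − 1 ≡ 4 (mod 13). Hence c = [8, 4, 1, 3, 11].
  Check: interpolating c through the α_i gives m(x) = 2 + 8·x (degree < 2) with m(α_i) = c_i for every i, so c is indeed a codeword.


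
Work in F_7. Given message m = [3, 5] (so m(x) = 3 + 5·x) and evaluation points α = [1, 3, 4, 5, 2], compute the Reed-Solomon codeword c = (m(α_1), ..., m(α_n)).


c = [1, 4, 2, 0, 6]

Message polynomial: m(x) = 3 + 5·x (mod 7).
For each evaluation point α_i, compute m(α_i) mod 7:
  α_1 = 1: Horner steps 5 → 1, so m(1) = 1.
  α_2 = 3: Horner steps 5 → 4, so m(3) = 4.
  α_3 = 4: Horner steps 5 → 2, so m(4) = 2.
  α_4 = 5: Horner steps 5 → 0, so m(5) = 0.
  α_5 = 2: Horner steps 5 → 6, so m(2) = 6.
Codeword c = [1, 4, 2, 0, 6] ∈ F_7^5.


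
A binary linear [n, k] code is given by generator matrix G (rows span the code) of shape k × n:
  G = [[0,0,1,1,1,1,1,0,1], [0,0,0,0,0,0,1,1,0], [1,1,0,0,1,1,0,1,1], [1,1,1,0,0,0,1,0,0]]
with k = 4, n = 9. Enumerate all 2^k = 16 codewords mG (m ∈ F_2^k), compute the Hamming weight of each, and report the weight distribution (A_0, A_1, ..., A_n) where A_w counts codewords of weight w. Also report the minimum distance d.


Weight distribution: A_0 = 1, A_2 = 3, A_4 = 4, A_6 = 7, A_8 = 1. Minimum distance d = 2.

Enumerate all 2^4 = 16 messages m ∈ F_2^4.
For each, compute codeword c = mG in F_2^9, then tally its weight.
  m = 0000 → c = 000000000, weight = 0.
  m = 1000 → c = 001111101, weight = 6.
  m = 0100 → c = 000000110, weight = 2.
  m = 1100 → c = 001111011, weight = 6.
  m = 0010 → c = 110011011, weight = 6.
  m = 1010 → c = 111100110, weight = 6.
  m = 0110 → c = 110011101, weight = 6.
  m = 1110 → c = 111100000, weight = 4.
  m = 0001 → c = 111000100, weight = 4.
  m = 1001 → c = 110111001, weight = 6.
  m = 0101 → c = 111000010, weight = 4.
  m = 1101 → c = 110111111, weight = 8.
  m = 0011 → c = 001011111, weight = 6.
  m = 1011 → c = 000100010, weight = 2.
  m = 0111 → c = 001011001, weight = 4.
  m = 1111 → c = 000100100, weight = 2.
Tally weights:
  weight 0: 1 codewords.
  weight 2: 3 codewords.
  weight 4: 4 codewords.
  weight 6: 7 codewords.
  weight 8: 1 codewords.
Minimum distance d = smallest w > 0 with A_w > 0 = 2.
Sanity: Σ A_w = 16 = 2^4 = 16 ✓.


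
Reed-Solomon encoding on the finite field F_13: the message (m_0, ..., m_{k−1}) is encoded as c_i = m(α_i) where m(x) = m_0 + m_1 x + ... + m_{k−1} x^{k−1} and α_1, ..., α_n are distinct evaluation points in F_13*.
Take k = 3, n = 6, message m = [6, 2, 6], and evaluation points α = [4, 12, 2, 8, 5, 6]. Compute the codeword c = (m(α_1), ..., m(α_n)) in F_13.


c = [6, 10, 8, 3, 10, 0]

Message polynomial: m(x) = 6 + 2·x + 6·x^2 (mod 13).
For each evaluation point α_i, compute m(α_i) mod 13:
  α_1 = 4: Horner steps 6 → 0 → 6, so m(4) = 6.
  α_2 = 12: Horner steps 6 → 9 → 10, so m(12) = 10.
  α_3 = 2: Horner steps 6 → 1 → 8, so m(2) = 8.
  α_4 = 8: Horner steps 6 → 11 → 3, so m(8) = 3.
  α_5 = 5: Horner steps 6 → 6 → 10, so m(5) = 10.
  α_6 = 6: Horner steps 6 → 12 → 0, so m(6) = 0.
Codeword c = [6, 10, 8, 3, 10, 0] ∈ F_13^6.


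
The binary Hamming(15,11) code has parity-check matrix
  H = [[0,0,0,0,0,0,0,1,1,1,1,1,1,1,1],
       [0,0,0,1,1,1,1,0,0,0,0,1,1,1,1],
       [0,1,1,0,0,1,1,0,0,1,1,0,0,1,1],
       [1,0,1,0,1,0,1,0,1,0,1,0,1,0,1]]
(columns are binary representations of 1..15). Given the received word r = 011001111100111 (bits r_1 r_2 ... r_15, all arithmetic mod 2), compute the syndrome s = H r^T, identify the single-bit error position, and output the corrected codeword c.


s = (0, 1, 1, 1)^T, error position = 7, corrected codeword c = 011001011100111

Compute s = H r^T mod 2 one row at a time:
  s_1 = 1 + 1 + 1 + 0 + 0 + 1 + 1 + 1 = 6 ≡ 0 (mod 2).
  s_2 = 0 + 0 + 1 + 1 + 0 + 1 + 1 + 1 = 5 ≡ 1 (mod 2).
  s_3 = 1 + 1 + 1 + 1 + 1 + 0 + 1 + 1 = 7 ≡ 1 (mod 2).
  s_4 = 0 + 1 + 0 + 1 + 1 + 0 + 1 + 1 = 5 ≡ 1 (mod 2).
s = (0, 1, 1, 1)^T — this equals column 7 of H (binary 0111), so error is at position 7.
Correct: flip bit 7 of r = 011001111100111 to get c = 011001011100111.


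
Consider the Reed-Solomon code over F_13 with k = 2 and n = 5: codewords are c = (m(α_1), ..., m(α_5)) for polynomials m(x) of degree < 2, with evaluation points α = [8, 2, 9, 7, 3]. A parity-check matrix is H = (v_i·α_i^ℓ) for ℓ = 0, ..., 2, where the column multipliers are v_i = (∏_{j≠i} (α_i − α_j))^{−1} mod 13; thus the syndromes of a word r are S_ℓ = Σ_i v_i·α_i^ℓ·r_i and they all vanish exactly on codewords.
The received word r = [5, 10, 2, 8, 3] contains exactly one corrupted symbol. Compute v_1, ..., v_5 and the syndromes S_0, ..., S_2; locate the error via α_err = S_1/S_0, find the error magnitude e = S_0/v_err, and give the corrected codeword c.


S = (10, 4, 12), error at position 5, error magnitude e = 9, c = [5, 10, 2, 8, 7].

Step 1: column multipliers v_i = (∏_{j≠i}(α_i − α_j))^{−1} mod 13.
  i = 1 (α = 8): (8−2)(8−9)(8−7)(8−3) = 6·(−1)·1·5 = −30 ≡ 9, so v_1 = 9^{−1} = 3 (mod 13).
  i = 2 (α = 2): (2−8)(2−9)(2−7)(2−3) = (−6)·(−7)·(−5)·(−1) = 210 ≡ 2, so v_2 = 2^{−1} = 7 (mod 13).
  i = 3 (α = 9): (9−8)(9−2)(9−7)(9−3) = 1·7·2·6 = 84 ≡ 6, so v_3 = 6^{−1} = 11 (mod 13).
  i = 4 (α = 7): (7−8)(7−2)(7−9)(7−3) = (−1)·5·(−2)·4 = 40 ≡ 1, so v_4 = 1^{−1} = 1 (mod 13).
  i = 5 (α = 3): (3−8)(3−2)(3−9)(3−7) = (−5)·1·(−6)·(−4) = −120 ≡ 10, so v_5 = 10^{−1} = 4 (mod 13).
  v = [3, 7, 11, 1, 4].
Step 2: syndromes of r = [5, 10, 2, 8, 3] (all sums mod 13).
  S_0 = Σ v_i r_i = 3·5 + 7·10 + 11·2 + 1·8 + 4·3 = 127 ≡ 10.
  S_1 = Σ v_i α_i r_i = 3·8·5 + 7·2·10 + 11·9·2 + 1·7·8 + 4·3·3 = 550 ≡ 4.
  α_i^2 mod 13 = [12, 4, 3, 10, 9].
  S_2 = Σ v_i α_i^2 r_i = 3·12·5 + 7·4·10 + 11·3·2 + 1·10·8 + 4·9·3 = 714 ≡ 12.
  S = (10, 4, 12) ≠ 0, so r is not a codeword (an error is present).
Step 3: locate the error. For a single error e at position i, S_ℓ = v_i·e·α_i^ℓ, so α_err = S_1/S_0.
  S_0^{−1} = 10^{−1} = 4 (mod 13), so α_err = 4·4 = 16 ≡ 3 = α_5. Error position i = 5.
  Consistency check: S_2/S_1 = 12·10 = 120 ≡ 3 = α_err ✓ (single-error assumption holds).
Step 4: error magnitude e = S_0/v_5 = S_0·∏_{j≠5}(α_5 − α_j) = 10·10 = 100 ≡ 9 (mod 13).
Step 5: correct position 5: c_5 = r_5 − e = 3 − 9 ≡ 7 (mod 13). Hence c = [5, 10, 2, 8, 7].
  Check: interpolating c through the α_i gives m(x) = 3 + 10·x (degree < 2) with m(α_i) = c_i for every i, so c is indeed a codeword.


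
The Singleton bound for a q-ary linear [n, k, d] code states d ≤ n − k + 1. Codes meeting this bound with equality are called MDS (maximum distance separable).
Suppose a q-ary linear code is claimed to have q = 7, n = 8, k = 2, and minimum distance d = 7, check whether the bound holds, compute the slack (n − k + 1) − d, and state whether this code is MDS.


Singleton RHS = n − k + 1 = 7, slack = 0, bound satisfied, MDS.

Singleton bound: d ≤ n − k + 1.
Here n = 8, k = 2, so n − k + 1 = 7.
Given d = 7, check d ≤ 7: YES.
Slack = (n − k + 1) − d = 0.
The code is MDS (slack = 0).
Description: the claimed parameters are [8, 2, 7]_7; such a code would be MDS (meets Singleton bound).


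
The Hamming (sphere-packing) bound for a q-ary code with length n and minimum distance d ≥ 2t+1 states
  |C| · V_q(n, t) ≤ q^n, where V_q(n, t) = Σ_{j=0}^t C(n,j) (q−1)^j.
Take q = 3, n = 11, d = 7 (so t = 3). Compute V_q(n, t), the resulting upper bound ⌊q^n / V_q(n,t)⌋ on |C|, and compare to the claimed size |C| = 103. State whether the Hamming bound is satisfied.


V_q(n, t) = 1563, q^n = 177147, Hamming bound = 113, |C| = 103 ≤ bound (satisfied).

Step 1: Compute V_q(n, t) = Σ_{j=0}^3 C(n, j) (q−1)^j.
  j = 0: C(11,0)·(2)^0 = 1·1 = 1.
  j = 1: C(11,1)·(2)^1 = 11·2 = 22.
  j = 2: C(11,2)·(2)^2 = 55·4 = 220.
  j = 3: C(11,3)·(2)^3 = 165·8 = 1320.
  V_q(n, t) = 1 + 22 + 220 + 1320 = 1563.
Step 2: q^n = 3^11 = 177147.
Step 3: Hamming bound ⌊q^n / V_q(n,t)⌋ = ⌊177147/1563⌋ = 113.
Step 4: Compare |C| = 103 to 113: satisfied.
The claimed |C| lies below the Hamming bound.


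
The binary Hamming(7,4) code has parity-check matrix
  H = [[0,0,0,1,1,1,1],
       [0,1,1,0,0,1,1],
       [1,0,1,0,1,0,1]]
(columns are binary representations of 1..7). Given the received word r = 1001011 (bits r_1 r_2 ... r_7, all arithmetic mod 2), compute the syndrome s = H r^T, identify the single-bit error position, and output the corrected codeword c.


s = (1, 0, 0)^T, error position = 4, corrected codeword c = 1000011

Compute s = H r^T mod 2 one row at a time:
  s_1 = 1 + 0 + 1 + 1 = 3 ≡ 1 (mod 2).
  s_2 = 0 + 0 + 1 + 1 = 2 ≡ 0 (mod 2).
  s_3 = 1 + 0 + 0 + 1 = 2 ≡ 0 (mod 2).
s = (1, 0, 0)^T — this equals column 4 of H (binary 100), so error is at position 4.
Correct: flip bit 4 of r = 1001011 to get c = 1000011.


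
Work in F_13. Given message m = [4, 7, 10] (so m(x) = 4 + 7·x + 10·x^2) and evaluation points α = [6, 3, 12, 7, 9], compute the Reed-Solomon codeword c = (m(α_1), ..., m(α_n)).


c = [3, 11, 7, 10, 6]

Message polynomial: m(x) = 4 + 7·x + 10·x^2 (mod 13).
For each evaluation point α_i, compute m(α_i) mod 13:
  α_1 = 6: Horner steps 10 → 2 → 3, so m(6) = 3.
  α_2 = 3: Horner steps 10 → 11 → 11, so m(3) = 11.
  α_3 = 12: Horner steps 10 → 10 → 7, so m(12) = 7.
  α_4 = 7: Horner steps 10 → 12 → 10, so m(7) = 10.
  α_5 = 9: Horner steps 10 → 6 → 6, so m(9) = 6.
Codeword c = [3, 11, 7, 10, 6] ∈ F_13^5.


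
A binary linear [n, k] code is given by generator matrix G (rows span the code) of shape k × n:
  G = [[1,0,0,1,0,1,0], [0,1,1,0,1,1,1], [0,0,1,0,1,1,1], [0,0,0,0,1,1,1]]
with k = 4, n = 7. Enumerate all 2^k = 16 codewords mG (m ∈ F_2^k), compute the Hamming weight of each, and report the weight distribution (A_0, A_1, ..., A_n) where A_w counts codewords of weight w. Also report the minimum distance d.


Weight distribution: A_0 = 1, A_1 = 2, A_2 = 1, A_3 = 2, A_4 = 5, A_5 = 4, A_6 = 1. Minimum distance d = 1.

Enumerate all 2^4 = 16 messages m ∈ F_2^4.
For each, compute codeword c = mG in F_2^7, then tally its weight.
  m = 0000 → c = 0000000, weight = 0.
  m = 1000 → c = 1001010, weight = 3.
  m = 0100 → c = 0110111, weight = 5.
  m = 1100 → c = 1111101, weight = 6.
  m = 0010 → c = 0010111, weight = 4.
  m = 1010 → c = 1011101, weight = 5.
  m = 0110 → c = 0100000, weight = 1.
  m = 1110 → c = 1101010, weight = 4.
  m = 0001 → c = 0000111, weight = 3.
  m = 1001 → c = 1001101, weight = 4.
  m = 0101 → c = 0110000, weight = 2.
  m = 1101 → c = 1111010, weight = 5.
  m = 0011 → c = 0010000, weight = 1.
  m = 1011 → c = 1011010, weight = 4.
  m = 0111 → c = 0100111, weight = 4.
  m = 1111 → c = 1101101, weight = 5.
Tally weights:
  weight 0: 1 codewords.
  weight 1: 2 codewords.
  weight 2: 1 codewords.
  weight 3: 2 codewords.
  weight 4: 5 codewords.
  weight 5: 4 codewords.
  weight 6: 1 codewords.
Minimum distance d = smallest w > 0 with A_w > 0 = 1.
Sanity: Σ A_w = 16 = 2^4 = 16 ✓.


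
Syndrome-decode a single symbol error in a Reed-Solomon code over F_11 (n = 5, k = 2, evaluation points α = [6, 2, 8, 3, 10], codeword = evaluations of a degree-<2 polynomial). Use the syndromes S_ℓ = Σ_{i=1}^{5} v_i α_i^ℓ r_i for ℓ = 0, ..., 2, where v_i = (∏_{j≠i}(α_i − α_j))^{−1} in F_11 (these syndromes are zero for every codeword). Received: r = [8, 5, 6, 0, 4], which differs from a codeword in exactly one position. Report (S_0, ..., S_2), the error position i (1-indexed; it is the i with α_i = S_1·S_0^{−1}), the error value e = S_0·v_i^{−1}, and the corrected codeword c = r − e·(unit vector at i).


S = (3, 6, 1), error at position 2, error magnitude e = 4, c = [8, 1, 6, 0, 4].

Step 1: column multipliers v_i = (∏_{j≠i}(α_i − α_j))^{−1} mod 11.
  i = 1 (α = 6): (6−2)(6−8)(6−3)(6−10) = 4·(−2)·3·(−4) = 96 ≡ 8, so v_1 = 8^{−1} = 7 (mod 11).
  i = 2 (α = 2): (2−6)(2−8)(2−3)(2−10) = (−4)·(−6)·(−1)·(−8) = 192 ≡ 5, so v_2 = 5^{−1} = 9 (mod 11).
  i = 3 (α = 8): (8−6)(8−2)(8−3)(8−10) = 2·6·5·(−2) = −120 ≡ 1, so v_3 = 1^{−1} = 1 (mod 11).
  i = 4 (α = 3): (3−6)(3−2)(3−8)(3−10) = (−3)·1·(−5)·(−7) = −105 ≡ 5, so v_4 = 5^{−1} = 9 (mod 11).
  i = 5 (α = 10): (10−6)(10−2)(10−8)(10−3) = 4·8·2·7 = 448 ≡ 8, so v_5 = 8^{−1} = 7 (mod 11).
  v = [7, 9, 1, 9, 7].
Step 2: syndromes of r = [8, 5, 6, 0, 4] (all sums mod 11).
  S_0 = Σ v_i r_i = 7·8 + 9·5 + 1·6 + 9·0 + 7·4 = 135 ≡ 3.
  S_1 = Σ v_i α_i r_i = 7·6·8 + 9·2·5 + 1·8·6 + 9·3·0 + 7·10·4 = 754 ≡ 6.
  α_i^2 mod 11 = [3, 4, 9, 9, 1].
  S_2 = Σ v_i α_i^2 r_i = 7·3·8 + 9·4·5 + 1·9·6 + 9·9·0 + 7·1·4 = 430 ≡ 1.
  S = (3, 6, 1) ≠ 0, so r is not a codeword (an error is present).
Step 3: locate the error. For a single error e at position i, S_ℓ = v_i·e·α_i^ℓ, so α_err = S_1/S_0.
  S_0^{−1} = 3^{−1} = 4 (mod 11), so α_err = 6·4 = 24 ≡ 2 = α_2. Error position i = 2.
  Consistency check: S_2/S_1 = 1·2 = 2 ≡ 2 = α_err ✓ (single-error assumption holds).
Step 4: error magnitude e = S_0/v_2 = S_0·∏_{j≠2}(α_2 − α_j) = 3·5 = 15 ≡ 4 (mod 11).
Step 5: correct position 2: c_2 = r_2 − e = 5 − 4 ≡ 1 (mod 11). Hence c = [8, 1, 6, 0, 4].
  Check: interpolating c through the α_i gives m(x) = 3 + 10·x (degree < 2) with m(α_i) = c_i for every i, so c is indeed a codeword.


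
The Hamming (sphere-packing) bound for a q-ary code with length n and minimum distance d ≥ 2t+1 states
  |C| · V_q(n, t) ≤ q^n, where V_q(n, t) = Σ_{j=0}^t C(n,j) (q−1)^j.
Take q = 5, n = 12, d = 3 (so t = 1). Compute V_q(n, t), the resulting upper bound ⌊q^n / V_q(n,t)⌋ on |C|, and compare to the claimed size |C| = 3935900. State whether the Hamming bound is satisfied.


V_q(n, t) = 49, q^n = 244140625, Hamming bound = 4982461, |C| = 3935900 ≤ bound (satisfied).

Step 1: Compute V_q(n, t) = Σ_{j=0}^1 C(n, j) (q−1)^j.
  j = 0: C(12,0)·(4)^0 = 1·1 = 1.
  j = 1: C(12,1)·(4)^1 = 12·4 = 48.
  V_q(n, t) = 1 + 48 = 49.
Step 2: q^n = 5^12 = 244140625.
Step 3: Hamming bound ⌊q^n / V_q(n,t)⌋ = ⌊244140625/49⌋ = 4982461.
Step 4: Compare |C| = 3935900 to 4982461: satisfied.
The claimed |C| lies below the Hamming bound.


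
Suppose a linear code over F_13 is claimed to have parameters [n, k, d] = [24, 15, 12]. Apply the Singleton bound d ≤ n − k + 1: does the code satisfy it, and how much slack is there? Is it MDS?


Singleton RHS = n − k + 1 = 10, slack = -2, bound violated (no such code; not MDS).

Singleton bound: d ≤ n − k + 1.
Here n = 24, k = 15, so n − k + 1 = 10.
Given d = 12, check d ≤ 10: NO.
Slack = (n − k + 1) − d = -2.
The slack is negative: d = 12 exceeds n − k + 1 = 10 by 2, so the Singleton bound is violated and no linear [24, 15, 12]_13 code can exist. In particular it is not MDS (MDS requires d = n − k + 1 exactly).
Description: the claimed parameters are [24, 15, 12]_13; such a code would be impossible (violates the Singleton bound).


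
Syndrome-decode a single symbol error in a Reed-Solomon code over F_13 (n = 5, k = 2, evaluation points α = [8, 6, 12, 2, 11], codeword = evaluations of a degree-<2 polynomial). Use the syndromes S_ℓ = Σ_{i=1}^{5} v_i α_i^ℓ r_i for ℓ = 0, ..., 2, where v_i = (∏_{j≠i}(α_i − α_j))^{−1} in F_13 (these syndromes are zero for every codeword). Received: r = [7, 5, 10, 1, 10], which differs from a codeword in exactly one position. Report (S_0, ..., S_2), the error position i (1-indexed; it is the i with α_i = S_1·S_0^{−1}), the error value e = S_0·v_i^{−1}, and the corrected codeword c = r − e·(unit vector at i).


S = (2, 11, 2), error at position 3, error magnitude e = 12, c = [7, 5, 11, 1, 10].

Step 1: column multipliers v_i = (∏_{j≠i}(α_i − α_j))^{−1} mod 13.
  i = 1 (α = 8): (8−6)(8−12)(8−2)(8−11) = 2·(−4)·6·(−3) = 144 ≡ 1, so v_1 = 1^{−1} = 1 (mod 13).
  i = 2 (α = 6): (6−8)(6−12)(6−2)(6−11) = (−2)·(−6)·4·(−5) = −240 ≡ 7, so v_2 = 7^{−1} = 2 (mod 13).
  i = 3 (α = 12): (12−8)(12−6)(12−2)(12−11) = 4·6·10·1 = 240 ≡ 6, so v_3 = 6^{−1} = 11 (mod 13).
  i = 4 (α = 2): (2−8)(2−6)(2−12)(2−11) = (−6)·(−4)·(−10)·(−9) = 2160 ≡ 2, so v_4 = 2^{−1} = 7 (mod 13).
  i = 5 (α = 11): (11−8)(11−6)(11−12)(11−2) = 3·5·(−1)·9 = −135 ≡ 8, so v_5 = 8^{−1} = 5 (mod 13).
  v = [1, 2, 11, 7, 5].
Step 2: syndromes of r = [7, 5, 10, 1, 10] (all sums mod 13).
  S_0 = Σ v_i r_i = 1·7 + 2·5 + 11·10 + 7·1 + 5·10 = 184 ≡ 2.
  S_1 = Σ v_i α_i r_i = 1·8·7 + 2·6·5 + 11·12·10 + 7·2·1 + 5·11·10 = 2000 ≡ 11.
  α_i^2 mod 13 = [12, 10, 1, 4, 4].
  S_2 = Σ v_i α_i^2 r_i = 1·12·7 + 2·10·5 + 11·1·10 + 7·4·1 + 5·4·10 = 522 ≡ 2.
  S = (2, 11, 2) ≠ 0, so r is not a codeword (an error is present).
Step 3: locate the error. For a single error e at position i, S_ℓ = v_i·e·α_i^ℓ, so α_err = S_1/S_0.
  S_0^{−1} = 2^{−1} = 7 (mod 13), so α_err = 11·7 = 77 ≡ 12 = α_3. Error position i = 3.
  Consistency check: S_2/S_1 = 2·6 = 12 ≡ 12 = α_err ✓ (single-error assumption holds).
Step 4: error magnitude e = S_0/v_3 = S_0·∏_{j≠3}(α_3 − α_j) = 2·6 = 12 ≡ 12 (mod 13).
Step 5: correct position 3: c_3 = r_3 − e = 10 − 12 ≡ 11 (mod 13). Hence c = [7, 5, 11, 1, 10].
  Check: interpolating c through the α_i gives m(x) = 12 + 1·x (degree < 2) with m(α_i) = c_i for every i, so c is indeed a codeword.


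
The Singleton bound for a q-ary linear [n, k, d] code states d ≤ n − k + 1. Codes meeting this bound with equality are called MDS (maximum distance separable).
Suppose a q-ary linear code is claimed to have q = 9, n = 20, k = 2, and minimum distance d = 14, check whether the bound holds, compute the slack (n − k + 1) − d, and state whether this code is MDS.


Singleton RHS = n − k + 1 = 19, slack = 5, bound satisfied, not MDS.

Singleton bound: d ≤ n − k + 1.
Here n = 20, k = 2, so n − k + 1 = 19.
Given d = 14, check d ≤ 19: YES.
Slack = (n − k + 1) − d = 5.
The code is NOT MDS (slack = 5 > 0).
Description: the claimed parameters are [20, 2, 14]_9; such a code would be non-MDS.


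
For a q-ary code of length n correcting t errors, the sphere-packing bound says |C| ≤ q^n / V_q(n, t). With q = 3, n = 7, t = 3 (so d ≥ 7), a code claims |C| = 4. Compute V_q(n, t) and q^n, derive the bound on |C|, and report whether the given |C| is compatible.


V_q(n, t) = 379, q^n = 2187, Hamming bound = 5, |C| = 4 ≤ bound (satisfied).

Step 1: Compute V_q(n, t) = Σ_{j=0}^3 C(n, j) (q−1)^j.
  j = 0: C(7,0)·(2)^0 = 1·1 = 1.
  j = 1: C(7,1)·(2)^1 = 7·2 = 14.
  j = 2: C(7,2)·(2)^2 = 21·4 = 84.
  j = 3: C(7,3)·(2)^3 = 35·8 = 280.
  V_q(n, t) = 1 + 14 + 84 + 280 = 379.
Step 2: q^n = 3^7 = 2187.
Step 3: Hamming bound ⌊q^n / V_q(n,t)⌋ = ⌊2187/379⌋ = 5.
Step 4: Compare |C| = 4 to 5: satisfied.
The claimed |C| lies below the Hamming bound.


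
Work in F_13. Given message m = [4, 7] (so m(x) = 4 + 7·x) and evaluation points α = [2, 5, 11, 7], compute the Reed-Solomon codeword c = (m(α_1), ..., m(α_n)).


c = [5, 0, 3, 1]

Message polynomial: m(x) = 4 + 7·x (mod 13).
For each evaluation point α_i, compute m(α_i) mod 13:
  α_1 = 2: Horner steps 7 → 5, so m(2) = 5.
  α_2 = 5: Horner steps 7 → 0, so m(5) = 0.
  α_3 = 11: Horner steps 7 → 3, so m(11) = 3.
  α_4 = 7: Horner steps 7 → 1, so m(7) = 1.
Codeword c = [5, 0, 3, 1] ∈ F_13^4.


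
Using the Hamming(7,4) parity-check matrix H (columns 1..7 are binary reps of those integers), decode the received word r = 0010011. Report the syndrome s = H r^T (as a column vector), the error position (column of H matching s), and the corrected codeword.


s = (0, 1, 0)^T, error position = 2, corrected codeword c = 0110011

Compute s = H r^T mod 2 one row at a time:
  s_1 = 0 + 0 + 1 + 1 = 2 ≡ 0 (mod 2).
  s_2 = 0 + 1 + 1 + 1 = 3 ≡ 1 (mod 2).
  s_3 = 0 + 1 + 0 + 1 = 2 ≡ 0 (mod 2).
s = (0, 1, 0)^T — this equals column 2 of H (binary 010), so error is at position 2.
Correct: flip bit 2 of r = 0010011 to get c = 0110011.


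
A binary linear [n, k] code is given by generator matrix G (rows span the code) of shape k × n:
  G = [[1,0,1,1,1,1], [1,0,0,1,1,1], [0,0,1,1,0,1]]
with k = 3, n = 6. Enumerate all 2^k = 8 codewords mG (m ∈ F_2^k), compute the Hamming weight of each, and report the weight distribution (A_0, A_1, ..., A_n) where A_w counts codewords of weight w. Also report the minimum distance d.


Weight distribution: A_0 = 1, A_1 = 1, A_2 = 2, A_3 = 2, A_4 = 1, A_5 = 1. Minimum distance d = 1.

Enumerate all 2^3 = 8 messages m ∈ F_2^3.
For each, compute codeword c = mG in F_2^6, then tally its weight.
  m = 000 → c = 000000, weight = 0.
  m = 100 → c = 101111, weight = 5.
  m = 010 → c = 100111, weight = 4.
  m = 110 → c = 001000, weight = 1.
  m = 001 → c = 001101, weight = 3.
  m = 101 → c = 100010, weight = 2.
  m = 011 → c = 101010, weight = 3.
  m = 111 → c = 000101, weight = 2.
Tally weights:
  weight 0: 1 codewords.
  weight 1: 1 codewords.
  weight 2: 2 codewords.
  weight 3: 2 codewords.
  weight 4: 1 codewords.
  weight 5: 1 codewords.
Minimum distance d = smallest w > 0 with A_w > 0 = 1.
Sanity: Σ A_w = 8 = 2^3 = 8 ✓.


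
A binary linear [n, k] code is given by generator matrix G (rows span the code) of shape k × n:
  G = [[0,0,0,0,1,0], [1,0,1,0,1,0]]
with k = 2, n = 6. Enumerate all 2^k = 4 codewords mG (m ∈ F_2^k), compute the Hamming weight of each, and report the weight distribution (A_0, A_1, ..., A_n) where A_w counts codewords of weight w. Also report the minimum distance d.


Weight distribution: A_0 = 1, A_1 = 1, A_2 = 1, A_3 = 1. Minimum distance d = 1.

Enumerate all 2^2 = 4 messages m ∈ F_2^2.
For each, compute codeword c = mG in F_2^6, then tally its weight.
  m = 00 → c = 000000, weight = 0.
  m = 10 → c = 000010, weight = 1.
  m = 01 → c = 101010, weight = 3.
  m = 11 → c = 101000, weight = 2.
Tally weights:
  weight 0: 1 codewords.
  weight 1: 1 codewords.
  weight 2: 1 codewords.
  weight 3: 1 codewords.
Minimum distance d = smallest w > 0 with A_w > 0 = 1.
Sanity: Σ A_w = 4 = 2^2 = 4 ✓.


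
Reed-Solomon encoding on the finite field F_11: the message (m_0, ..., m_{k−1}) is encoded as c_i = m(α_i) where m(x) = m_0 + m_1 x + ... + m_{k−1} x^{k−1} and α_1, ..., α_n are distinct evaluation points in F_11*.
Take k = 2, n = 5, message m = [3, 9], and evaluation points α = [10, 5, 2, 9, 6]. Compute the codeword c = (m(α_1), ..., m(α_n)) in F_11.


c = [5, 4, 10, 7, 2]

Message polynomial: m(x) = 3 + 9·x (mod 11).
For each evaluation point α_i, compute m(α_i) mod 11:
  α_1 = 10: Horner steps 9 → 5, so m(10) = 5.
  α_2 = 5: Horner steps 9 → 4, so m(5) = 4.
  α_3 = 2: Horner steps 9 → 10, so m(2) = 10.
  α_4 = 9: Horner steps 9 → 7, so m(9) = 7.
  α_5 = 6: Horner steps 9 → 2, so m(6) = 2.
Codeword c = [5, 4, 10, 7, 2] ∈ F_11^5.


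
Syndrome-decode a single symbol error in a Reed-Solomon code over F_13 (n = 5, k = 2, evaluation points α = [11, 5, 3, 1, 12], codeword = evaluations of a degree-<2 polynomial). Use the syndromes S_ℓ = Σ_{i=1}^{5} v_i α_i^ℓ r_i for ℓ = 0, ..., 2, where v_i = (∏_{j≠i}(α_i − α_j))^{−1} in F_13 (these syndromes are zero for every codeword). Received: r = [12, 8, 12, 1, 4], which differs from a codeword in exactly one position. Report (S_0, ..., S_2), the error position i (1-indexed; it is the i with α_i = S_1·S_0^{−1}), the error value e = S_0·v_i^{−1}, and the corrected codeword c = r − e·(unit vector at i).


S = (6, 5, 2), error at position 3, error magnitude e = 1, c = [12, 8, 11, 1, 4].

Step 1: column multipliers v_i = (∏_{j≠i}(α_i − α_j))^{−1} mod 13.
  i = 1 (α = 11): (11−5)(11−3)(11−1)(11−12) = 6·8·10·(−1) = −480 ≡ 1, so v_1 = 1^{−1} = 1 (mod 13).
  i = 2 (α = 5): (5−11)(5−3)(5−1)(5−12) = (−6)·2·4·(−7) = 336 ≡ 11, so v_2 = 11^{−1} = 6 (mod 13).
  i = 3 (α = 3): (3−11)(3−5)(3−1)(3−12) = (−8)·(−2)·2·(−9) = −288 ≡ 11, so v_3 = 11^{−1} = 6 (mod 13).
  i = 4 (α = 1): (1−11)(1−5)(1−3)(1−12) = (−10)·(−4)·(−2)·(−11) = 880 ≡ 9, so v_4 = 9^{−1} = 3 (mod 13).
  i = 5 (α = 12): (12−11)(12−5)(12−3)(12−1) = 1·7·9·11 = 693 ≡ 4, so v_5 = 4^{−1} = 10 (mod 13).
  v = [1, 6, 6, 3, 10].
Step 2: syndromes of r = [12, 8, 12, 1, 4] (all sums mod 13).
  S_0 = Σ v_i r_i = 1·12 + 6·8 + 6·12 + 3·1 + 10·4 = 175 ≡ 6.
  S_1 = Σ v_i α_i r_i = 1·11·12 + 6·5·8 + 6·3·12 + 3·1·1 + 10·12·4 = 1071 ≡ 5.
  α_i^2 mod 13 = [4, 12, 9, 1, 1].
  S_2 = Σ v_i α_i^2 r_i = 1·4·12 + 6·12·8 + 6·9·12 + 3·1·1 + 10·1·4 = 1315 ≡ 2.
  S = (6, 5, 2) ≠ 0, so r is not a codeword (an error is present).
Step 3: locate the error. For a single error e at position i, S_ℓ = v_i·e·α_i^ℓ, so α_err = S_1/S_0.
  S_0^{−1} = 6^{−1} = 11 (mod 13), so α_err = 5·11 = 55 ≡ 3 = α_3. Error position i = 3.
  Consistency check: S_2/S_1 = 2·8 = 16 ≡ 3 = α_err ✓ (single-error assumption holds).
Step 4: error magnitude e = S_0/v_3 = S_0·∏_{j≠3}(α_3 − α_j) = 6·11 = 66 ≡ 1 (mod 13).
Step 5: correct position 3: c_3 = r_3 − e = 12 − 1 ≡ 11 (mod 13). Hence c = [12, 8, 11, 1, 4].
  Check: interpolating c through the α_i gives m(x) = 9 + 5·x (degree < 2) with m(α_i) = c_i for every i, so c is indeed a codeword.


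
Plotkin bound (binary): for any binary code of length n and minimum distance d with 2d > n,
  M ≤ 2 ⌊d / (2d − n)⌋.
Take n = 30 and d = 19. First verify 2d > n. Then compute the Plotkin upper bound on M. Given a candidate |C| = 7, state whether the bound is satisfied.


Plotkin bound M ≤ 4; given |C| = 7 > bound (violated).

Check applicability: 2d = 38, n = 30.
2d − n = 8 > 0, so Plotkin applies.
Compute d/(2d−n) = 19/8 ≈ 2.3750.
⌊d/(2d−n)⌋ = 2.
Plotkin bound: M ≤ 2·2 = 4.
Given |C| = 7, check: VIOLATED.
This |C| is above the Plotkin bound, so no binary code with n = 30, d = 19 and 7 codewords exists.


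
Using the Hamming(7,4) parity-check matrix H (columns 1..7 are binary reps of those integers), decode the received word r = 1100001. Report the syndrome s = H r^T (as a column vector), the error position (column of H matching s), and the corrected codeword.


s = (1, 0, 0)^T, error position = 4, corrected codeword c = 1101001

Compute s = H r^T mod 2 one row at a time:
  s_1 = 0 + 0 + 0 + 1 = 1 ≡ 1 (mod 2).
  s_2 = 1 + 0 + 0 + 1 = 2 ≡ 0 (mod 2).
  s_3 = 1 + 0 + 0 + 1 = 2 ≡ 0 (mod 2).
s = (1, 0, 0)^T — this equals column 4 of H (binary 100), so error is at position 4.
Correct: flip bit 4 of r = 1100001 to get c = 1101001.


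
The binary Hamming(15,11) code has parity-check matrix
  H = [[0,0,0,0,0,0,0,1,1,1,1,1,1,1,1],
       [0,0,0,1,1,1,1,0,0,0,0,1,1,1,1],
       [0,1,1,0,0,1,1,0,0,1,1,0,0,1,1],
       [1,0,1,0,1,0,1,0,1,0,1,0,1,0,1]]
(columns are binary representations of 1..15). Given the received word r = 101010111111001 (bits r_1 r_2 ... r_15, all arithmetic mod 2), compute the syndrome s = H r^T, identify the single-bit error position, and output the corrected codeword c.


s = (0, 0, 1, 1)^T, error position = 3, corrected codeword c = 100010111111001

Compute s = H r^T mod 2 one row at a time:
  s_1 = 1 + 1 + 1 + 1 + 1 + 0 + 0 + 1 = 6 ≡ 0 (mod 2).
  s_2 = 0 + 1 + 0 + 1 + 1 + 0 + 0 + 1 = 4 ≡ 0 (mod 2).
  s_3 = 0 + 1 + 0 + 1 + 1 + 1 + 0 + 1 = 5 ≡ 1 (mod 2).
  s_4 = 1 + 1 + 1 + 1 + 1 + 1 + 0 + 1 = 7 ≡ 1 (mod 2).
s = (0, 0, 1, 1)^T — this equals column 3 of H (binary 0011), so error is at position 3.
Correct: flip bit 3 of r = 101010111111001 to get c = 100010111111001.


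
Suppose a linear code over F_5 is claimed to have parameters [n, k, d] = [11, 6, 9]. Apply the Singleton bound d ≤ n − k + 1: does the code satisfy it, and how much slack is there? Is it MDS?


Singleton RHS = n − k + 1 = 6, slack = -3, bound violated (no such code; not MDS).

Singleton bound: d ≤ n − k + 1.
Here n = 11, k = 6, so n − k + 1 = 6.
Given d = 9, check d ≤ 6: NO.
Slack = (n − k + 1) − d = -3.
The slack is negative: d = 9 exceeds n − k + 1 = 6 by 3, so the Singleton bound is violated and no linear [11, 6, 9]_5 code can exist. In particular it is not MDS (MDS requires d = n − k + 1 exactly).
Description: the claimed parameters are [11, 6, 9]_5; such a code would be impossible (violates the Singleton bound).


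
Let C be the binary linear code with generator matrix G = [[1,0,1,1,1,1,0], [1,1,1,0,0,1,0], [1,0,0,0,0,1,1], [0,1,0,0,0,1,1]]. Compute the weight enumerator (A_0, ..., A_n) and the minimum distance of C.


Weight distribution: A_0 = 1, A_2 = 2, A_3 = 6, A_4 = 3, A_5 = 2, A_6 = 2. Minimum distance d = 2.

Enumerate all 2^4 = 16 messages m ∈ F_2^4.
For each, compute codeword c = mG in F_2^7, then tally its weight.
  m = 0000 → c = 0000000, weight = 0.
  m = 1000 → c = 1011110, weight = 5.
  m = 0100 → c = 1110010, weight = 4.
  m = 1100 → c = 0101100, weight = 3.
  m = 0010 → c = 1000011, weight = 3.
  m = 1010 → c = 0011101, weight = 4.
  m = 0110 → c = 0110001, weight = 3.
  m = 1110 → c = 1101111, weight = 6.
  m = 0001 → c = 0100011, weight = 3.
  m = 1001 → c = 1111101, weight = 6.
  m = 0101 → c = 1010001, weight = 3.
  m = 1101 → c = 0001111, weight = 4.
  m = 0011 → c = 1100000, weight = 2.
  m = 1011 → c = 0111110, weight = 5.
  m = 0111 → c = 0010010, weight = 2.
  m = 1111 → c = 1001100, weight = 3.
Tally weights:
  weight 0: 1 codewords.
  weight 2: 2 codewords.
  weight 3: 6 codewords.
  weight 4: 3 codewords.
  weight 5: 2 codewords.
  weight 6: 2 codewords.
Minimum distance d = smallest w > 0 with A_w > 0 = 2.
Sanity: Σ A_w = 16 = 2^4 = 16 ✓.


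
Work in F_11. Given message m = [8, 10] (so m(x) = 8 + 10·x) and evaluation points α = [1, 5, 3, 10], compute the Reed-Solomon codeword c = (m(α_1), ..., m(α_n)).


c = [7, 3, 5, 9]

Message polynomial: m(x) = 8 + 10·x (mod 11).
For each evaluation point α_i, compute m(α_i) mod 11:
  α_1 = 1: Horner steps 10 → 7, so m(1) = 7.
  α_2 = 5: Horner steps 10 → 3, so m(5) = 3.
  α_3 = 3: Horner steps 10 → 5, so m(3) = 5.
  α_4 = 10: Horner steps 10 → 9, so m(10) = 9.
Codeword c = [7, 3, 5, 9] ∈ F_11^4.


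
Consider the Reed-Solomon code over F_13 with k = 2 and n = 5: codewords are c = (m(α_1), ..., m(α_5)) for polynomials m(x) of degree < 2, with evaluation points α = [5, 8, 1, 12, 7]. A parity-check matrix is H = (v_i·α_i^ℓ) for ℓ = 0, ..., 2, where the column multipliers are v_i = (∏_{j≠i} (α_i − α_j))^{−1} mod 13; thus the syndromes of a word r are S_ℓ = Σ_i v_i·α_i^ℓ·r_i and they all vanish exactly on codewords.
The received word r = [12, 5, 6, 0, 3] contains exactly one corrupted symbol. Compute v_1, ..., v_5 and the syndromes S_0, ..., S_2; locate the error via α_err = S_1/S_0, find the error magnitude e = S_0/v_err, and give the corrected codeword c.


S = (1, 1, 1), error at position 3, error magnitude e = 2, c = [12, 5, 4, 0, 3].

Step 1: column multipliers v_i = (∏_{j≠i}(α_i − α_j))^{−1} mod 13.
  i = 1 (α = 5): (5−8)(5−1)(5−12)(5−7) = (−3)·4·(−7)·(−2) = −168 ≡ 1, so v_1 = 1^{−1} = 1 (mod 13).
  i = 2 (α = 8): (8−5)(8−1)(8−12)(8−7) = 3·7·(−4)·1 = −84 ≡ 7, so v_2 = 7^{−1} = 2 (mod 13).
  i = 3 (α = 1): (1−5)(1−8)(1−12)(1−7) = (−4)·(−7)·(−11)·(−6) = 1848 ≡ 2, so v_3 = 2^{−1} = 7 (mod 13).
  i = 4 (α = 12): (12−5)(12−8)(12−1)(12−7) = 7·4·11·5 = 1540 ≡ 6, so v_4 = 6^{−1} = 11 (mod 13).
  i = 5 (α = 7): (7−5)(7−8)(7−1)(7−12) = 2·(−1)·6·(−5) = 60 ≡ 8, so v_5 = 8^{−1} = 5 (mod 13).
  v = [1, 2, 7, 11, 5].
Step 2: syndromes of r = [12, 5, 6, 0, 3] (all sums mod 13).
  S_0 = Σ v_i r_i = 1·12 + 2·5 + 7·6 + 11·0 + 5·3 = 79 ≡ 1.
  S_1 = Σ v_i α_i r_i = 1·5·12 + 2·8·5 + 7·1·6 + 11·12·0 + 5·7·3 = 287 ≡ 1.
  α_i^2 mod 13 = [12, 12, 1, 1, 10].
  S_2 = Σ v_i α_i^2 r_i = 1·12·12 + 2·12·5 + 7·1·6 + 11·1·0 + 5·10·3 = 456 ≡ 1.
  S = (1, 1, 1) ≠ 0, so r is not a codeword (an error is present).
Step 3: locate the error. For a single error e at position i, S_ℓ = v_i·e·α_i^ℓ, so α_err = S_1/S_0.
  S_0^{−1} = 1^{−1} = 1 (mod 13), so α_err = 1·1 = 1 ≡ 1 = α_3. Error position i = 3.
  Consistency check: S_2/S_1 = 1·1 = 1 ≡ 1 = α_err ✓ (single-error assumption holds).
Step 4: error magnitude e = S_0/v_3 = S_0·∏_{j≠3}(α_3 − α_j) = 1·2 = 2 ≡ 2 (mod 13).
Step 5: correct position 3: c_3 = r_3 − e = 6 − 2 ≡ 4 (mod 13). Hence c = [12, 5, 4, 0, 3].
  Check: interpolating c through the α_i gives m(x) = 2 + 2·x (degree < 2) with m(α_i) = c_i for every i, so c is indeed a codeword.


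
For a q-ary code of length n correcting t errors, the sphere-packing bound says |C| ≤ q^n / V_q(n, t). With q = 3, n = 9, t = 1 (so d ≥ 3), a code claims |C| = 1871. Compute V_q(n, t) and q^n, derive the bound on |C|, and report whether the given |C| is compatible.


V_q(n, t) = 19, q^n = 19683, Hamming bound = 1035, |C| = 1871 > bound (violated).

Step 1: Compute V_q(n, t) = Σ_{j=0}^1 C(n, j) (q−1)^j.
  j = 0: C(9,0)·(2)^0 = 1·1 = 1.
  j = 1: C(9,1)·(2)^1 = 9·2 = 18.
  V_q(n, t) = 1 + 18 = 19.
Step 2: q^n = 3^9 = 19683.
Step 3: Hamming bound ⌊q^n / V_q(n,t)⌋ = ⌊19683/19⌋ = 1035.
Step 4: Compare |C| = 1871 to 1035: violated.
The claimed |C| lies above the Hamming bound, so no 3-ary code of length 9 with d ≥ 3 can have 1871 codewords.


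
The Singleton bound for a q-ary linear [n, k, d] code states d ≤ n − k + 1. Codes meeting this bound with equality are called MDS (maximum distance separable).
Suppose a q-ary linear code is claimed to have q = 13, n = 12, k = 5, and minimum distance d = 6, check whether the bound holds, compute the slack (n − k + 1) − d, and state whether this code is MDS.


Singleton RHS = n − k + 1 = 8, slack = 2, bound satisfied, not MDS.

Singleton bound: d ≤ n − k + 1.
Here n = 12, k = 5, so n − k + 1 = 8.
Given d = 6, check d ≤ 8: YES.
Slack = (n − k + 1) − d = 2.
The code is NOT MDS (slack = 2 > 0).
Description: the claimed parameters are [12, 5, 6]_13; such a code would be non-MDS.


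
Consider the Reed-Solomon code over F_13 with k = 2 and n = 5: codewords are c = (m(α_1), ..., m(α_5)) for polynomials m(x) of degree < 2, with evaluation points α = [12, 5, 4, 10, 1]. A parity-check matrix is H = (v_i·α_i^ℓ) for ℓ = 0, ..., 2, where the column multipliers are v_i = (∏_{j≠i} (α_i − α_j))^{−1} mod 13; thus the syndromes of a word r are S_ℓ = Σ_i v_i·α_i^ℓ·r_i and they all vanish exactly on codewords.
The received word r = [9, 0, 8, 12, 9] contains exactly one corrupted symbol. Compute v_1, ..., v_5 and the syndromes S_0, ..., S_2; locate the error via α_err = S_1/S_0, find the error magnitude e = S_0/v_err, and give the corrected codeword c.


S = (11, 11, 11), error at position 5, error magnitude e = 3, c = [9, 0, 8, 12, 6].

Step 1: column multipliers v_i = (∏_{j≠i}(α_i − α_j))^{−1} mod 13.
  i = 1 (α = 12): (12−5)(12−4)(12−10)(12−1) = 7·8·2·11 = 1232 ≡ 10, so v_1 = 10^{−1} = 4 (mod 13).
  i = 2 (α = 5): (5−12)(5−4)(5−10)(5−1) = (−7)·1·(−5)·4 = 140 ≡ 10, so v_2 = 10^{−1} = 4 (mod 13).
  i = 3 (α = 4): (4−12)(4−5)(4−10)(4−1) = (−8)·(−1)·(−6)·3 = −144 ≡ 12, so v_3 = 12^{−1} = 12 (mod 13).
  i = 4 (α = 10): (10−12)(10−5)(10−4)(10−1) = (−2)·5·6·9 = −540 ≡ 6, so v_4 = 6^{−1} = 11 (mod 13).
  i = 5 (α = 1): (1−12)(1−5)(1−4)(1−10) = (−11)·(−4)·(−3)·(−9) = 1188 ≡ 5, so v_5 = 5^{−1} = 8 (mod 13).
  v = [4, 4, 12, 11, 8].
Step 2: syndromes of r = [9, 0, 8, 12, 9] (all sums mod 13).
  S_0 = Σ v_i r_i = 4·9 + 4·0 + 12·8 + 11·12 + 8·9 = 336 ≡ 11.
  S_1 = Σ v_i α_i r_i = 4·12·9 + 4·5·0 + 12·4·8 + 11·10·12 + 8·1·9 = 2208 ≡ 11.
  α_i^2 mod 13 = [1, 12, 3, 9, 1].
  S_2 = Σ v_i α_i^2 r_i = 4·1·9 + 4·12·0 + 12·3·8 + 11·9·12 + 8·1·9 = 1584 ≡ 11.
  S = (11, 11, 11) ≠ 0, so r is not a codeword (an error is present).
Step 3: locate the error. For a single error e at position i, S_ℓ = v_i·e·α_i^ℓ, so α_err = S_1/S_0.
  S_0^{−1} = 11^{−1} = 6 (mod 13), so α_err = 11·6 = 66 ≡ 1 = α_5. Error position i = 5.
  Consistency check: S_2/S_1 = 11·6 = 66 ≡ 1 = α_err ✓ (single-error assumption holds).
Step 4: error magnitude e = S_0/v_5 = S_0·∏_{j≠5}(α_5 − α_j) = 11·5 = 55 ≡ 3 (mod 13).
Step 5: correct position 5: c_5 = r_5 − e = 9 − 3 ≡ 6 (mod 13). Hence c = [9, 0, 8, 12, 6].
  Check: interpolating c through the α_i gives m(x) = 1 + 5·x (degree < 2) with m(α_i) = c_i for every i, so c is indeed a codeword.
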